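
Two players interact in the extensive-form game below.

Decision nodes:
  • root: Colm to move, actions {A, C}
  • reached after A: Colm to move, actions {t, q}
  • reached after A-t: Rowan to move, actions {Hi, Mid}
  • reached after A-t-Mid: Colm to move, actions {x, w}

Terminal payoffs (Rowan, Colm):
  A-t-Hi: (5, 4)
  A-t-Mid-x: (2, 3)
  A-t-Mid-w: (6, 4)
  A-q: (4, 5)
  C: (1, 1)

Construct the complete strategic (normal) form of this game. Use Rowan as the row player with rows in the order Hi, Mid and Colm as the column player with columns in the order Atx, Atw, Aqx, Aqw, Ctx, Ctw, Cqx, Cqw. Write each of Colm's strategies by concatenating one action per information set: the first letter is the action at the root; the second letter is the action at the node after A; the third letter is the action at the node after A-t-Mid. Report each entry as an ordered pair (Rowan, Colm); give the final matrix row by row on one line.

          Atx      Atw      Aqx      Aqw      Ctx      Ctw      Cqx      Cqw
  Hi    (5,4)    (5,4)    (4,5)    (4,5)    (1,1)    (1,1)    (1,1)    (1,1)
 Mid    (2,3)    (6,4)    (4,5)    (4,5)    (1,1)    (1,1)    (1,1)    (1,1)

Hi: (5,4) (5,4) (4,5) (4,5) (1,1) (1,1) (1,1) (1,1) | Mid: (2,3) (6,4) (4,5) (4,5) (1,1) (1,1) (1,1) (1,1)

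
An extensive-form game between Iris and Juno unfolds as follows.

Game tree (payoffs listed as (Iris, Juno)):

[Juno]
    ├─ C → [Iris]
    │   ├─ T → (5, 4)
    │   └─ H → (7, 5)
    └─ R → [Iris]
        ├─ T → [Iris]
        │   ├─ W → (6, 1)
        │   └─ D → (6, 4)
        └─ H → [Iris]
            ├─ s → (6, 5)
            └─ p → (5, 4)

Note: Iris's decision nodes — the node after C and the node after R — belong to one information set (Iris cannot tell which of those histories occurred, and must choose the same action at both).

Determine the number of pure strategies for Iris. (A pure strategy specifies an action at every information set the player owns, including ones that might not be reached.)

Iris owns the information set {C, R} with actions {T, H} — two choices.
Iris owns the node after R-T with actions {W, D} — two choices.
Iris owns the node after R-H with actions {s, p} — two choices.
A pure strategy fixes one action at each information set independently, so the count is the product 2 × 2 × 2 = 8.
(For reference, Juno has 2 pure strategies, giving a 8×2 normal-form matrix.)

8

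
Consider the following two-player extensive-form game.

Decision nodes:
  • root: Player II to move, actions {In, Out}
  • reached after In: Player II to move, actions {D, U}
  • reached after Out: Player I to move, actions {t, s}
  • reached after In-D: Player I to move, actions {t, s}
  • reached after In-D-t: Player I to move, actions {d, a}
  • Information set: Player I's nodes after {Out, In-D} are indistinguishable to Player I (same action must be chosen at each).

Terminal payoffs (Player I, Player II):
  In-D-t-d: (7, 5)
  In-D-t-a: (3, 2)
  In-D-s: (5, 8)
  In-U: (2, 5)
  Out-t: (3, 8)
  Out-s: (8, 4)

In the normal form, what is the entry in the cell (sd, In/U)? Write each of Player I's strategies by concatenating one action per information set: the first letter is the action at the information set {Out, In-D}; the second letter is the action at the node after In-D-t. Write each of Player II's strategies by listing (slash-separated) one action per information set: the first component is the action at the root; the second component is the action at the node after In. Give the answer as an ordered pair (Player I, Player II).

(2, 5)

Trace the play path from the root:
  Player II plays In
  Player II plays U at [In]
→ terminal payoff (2, 5).
(Player I's choice at the information set {Out, In-D} is never reached on this path, so it doesn't affect the outcome.)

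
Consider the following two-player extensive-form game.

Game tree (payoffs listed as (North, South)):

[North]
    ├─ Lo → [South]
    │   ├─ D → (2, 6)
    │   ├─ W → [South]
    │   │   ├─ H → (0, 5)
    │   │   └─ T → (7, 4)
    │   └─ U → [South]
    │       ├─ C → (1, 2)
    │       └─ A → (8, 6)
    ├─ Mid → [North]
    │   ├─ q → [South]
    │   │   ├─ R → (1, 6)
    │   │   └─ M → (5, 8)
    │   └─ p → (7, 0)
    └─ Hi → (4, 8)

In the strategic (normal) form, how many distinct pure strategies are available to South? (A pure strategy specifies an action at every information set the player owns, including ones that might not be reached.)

24

South owns the node after Lo with actions {D, W, U} — three choices.
South owns the node after Lo-W with actions {H, T} — two choices.
South owns the node after Lo-U with actions {C, A} — two choices.
South owns the node after Mid-q with actions {R, M} — two choices.
A pure strategy fixes one action at each information set independently, so the count is the product 3 × 2 × 2 × 2 = 24.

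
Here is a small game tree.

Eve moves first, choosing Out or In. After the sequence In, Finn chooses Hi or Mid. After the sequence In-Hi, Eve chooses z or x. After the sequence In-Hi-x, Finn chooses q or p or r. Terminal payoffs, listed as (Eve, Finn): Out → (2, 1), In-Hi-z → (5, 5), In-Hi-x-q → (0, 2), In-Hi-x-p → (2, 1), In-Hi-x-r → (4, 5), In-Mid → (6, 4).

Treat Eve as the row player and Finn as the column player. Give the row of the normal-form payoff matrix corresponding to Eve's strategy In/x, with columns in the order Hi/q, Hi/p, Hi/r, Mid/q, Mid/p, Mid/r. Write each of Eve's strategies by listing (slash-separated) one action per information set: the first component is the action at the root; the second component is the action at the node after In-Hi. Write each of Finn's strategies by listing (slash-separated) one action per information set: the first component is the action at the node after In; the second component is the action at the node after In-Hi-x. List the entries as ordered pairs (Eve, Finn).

vs Hi/q: Eve plays In → Finn plays Hi at [In] → Eve plays x at [In-Hi] → Finn plays q at [In-Hi-x] → (0, 2)
vs Hi/p: Eve plays In → Finn plays Hi at [In] → Eve plays x at [In-Hi] → Finn plays p at [In-Hi-x] → (2, 1)
vs Hi/r: Eve plays In → Finn plays Hi at [In] → Eve plays x at [In-Hi] → Finn plays r at [In-Hi-x] → (4, 5)
vs Mid/q: Eve plays In → Finn plays Mid at [In] → (6, 4)
vs Mid/p: Eve plays In → Finn plays Mid at [In] → (6, 4)
vs Mid/r: Eve plays In → Finn plays Mid at [In] → (6, 4)

(0,2) (2,1) (4,5) (6,4) (6,4) (6,4)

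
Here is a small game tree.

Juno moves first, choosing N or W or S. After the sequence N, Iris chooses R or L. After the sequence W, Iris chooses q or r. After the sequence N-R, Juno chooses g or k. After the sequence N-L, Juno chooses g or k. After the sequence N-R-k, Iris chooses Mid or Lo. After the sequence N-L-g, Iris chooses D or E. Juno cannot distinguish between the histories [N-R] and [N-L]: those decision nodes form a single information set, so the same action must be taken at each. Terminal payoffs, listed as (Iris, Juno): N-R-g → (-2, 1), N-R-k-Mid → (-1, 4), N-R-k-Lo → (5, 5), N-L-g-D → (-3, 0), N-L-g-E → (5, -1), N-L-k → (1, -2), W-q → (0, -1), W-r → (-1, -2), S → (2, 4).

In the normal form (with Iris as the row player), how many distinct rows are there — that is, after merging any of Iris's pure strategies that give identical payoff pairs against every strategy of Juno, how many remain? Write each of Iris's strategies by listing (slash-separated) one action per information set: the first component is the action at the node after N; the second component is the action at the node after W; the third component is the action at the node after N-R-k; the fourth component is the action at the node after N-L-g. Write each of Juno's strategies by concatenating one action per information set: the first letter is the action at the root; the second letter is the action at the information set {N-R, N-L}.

Iris has 16 pure strategies: R/q/Mid/D, R/q/Mid/E, R/q/Lo/D, R/q/Lo/E, R/r/Mid/D, R/r/Mid/E, R/r/Lo/D, R/r/Lo/E, L/q/Mid/D, L/q/Mid/E, L/q/Lo/D, L/q/Lo/E, L/r/Mid/D, L/r/Mid/E, L/r/Lo/D, L/r/Lo/E. Columns: Ng, Nk, Wg, Wk, Sg, Sk.
{R/q/Mid/D, R/q/Mid/E} → row (-2,1) (-1,4) (0,-1) (0,-1) (2,4) (2,4)
{R/q/Lo/D, R/q/Lo/E} → row (-2,1) (5,5) (0,-1) (0,-1) (2,4) (2,4)
{R/r/Mid/D, R/r/Mid/E} → row (-2,1) (-1,4) (-1,-2) (-1,-2) (2,4) (2,4)
{R/r/Lo/D, R/r/Lo/E} → row (-2,1) (5,5) (-1,-2) (-1,-2) (2,4) (2,4)
{L/q/Mid/D, L/q/Lo/D} → row (-3,0) (1,-2) (0,-1) (0,-1) (2,4) (2,4)
{L/q/Mid/E, L/q/Lo/E} → row (5,-1) (1,-2) (0,-1) (0,-1) (2,4) (2,4)
{L/r/Mid/D, L/r/Lo/D} → row (-3,0) (1,-2) (-1,-2) (-1,-2) (2,4) (2,4)
{L/r/Mid/E, L/r/Lo/E} → row (5,-1) (1,-2) (-1,-2) (-1,-2) (2,4) (2,4)
That's 8 distinct rows out of 16 strategies.

8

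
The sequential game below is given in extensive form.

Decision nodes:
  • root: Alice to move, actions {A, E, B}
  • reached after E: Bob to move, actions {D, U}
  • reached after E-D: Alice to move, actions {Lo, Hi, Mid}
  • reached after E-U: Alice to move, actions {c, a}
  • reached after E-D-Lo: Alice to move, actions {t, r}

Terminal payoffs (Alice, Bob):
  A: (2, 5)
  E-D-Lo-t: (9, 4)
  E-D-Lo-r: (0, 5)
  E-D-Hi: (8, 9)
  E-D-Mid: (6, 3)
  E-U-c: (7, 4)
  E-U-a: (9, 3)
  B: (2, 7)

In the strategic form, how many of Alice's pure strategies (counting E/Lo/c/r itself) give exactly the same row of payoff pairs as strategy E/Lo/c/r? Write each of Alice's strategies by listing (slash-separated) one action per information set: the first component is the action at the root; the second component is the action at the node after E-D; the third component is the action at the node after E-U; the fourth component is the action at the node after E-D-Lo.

1

Row for E/Lo/c/r (columns D, U): (0,5) (7,4).
Every one of Alice's information sets is on the play path for some reply by Bob when Alice follows E/Lo/c/r.
Changing the action at any of them therefore changes at least one column, so only E/Lo/c/r itself gives this row.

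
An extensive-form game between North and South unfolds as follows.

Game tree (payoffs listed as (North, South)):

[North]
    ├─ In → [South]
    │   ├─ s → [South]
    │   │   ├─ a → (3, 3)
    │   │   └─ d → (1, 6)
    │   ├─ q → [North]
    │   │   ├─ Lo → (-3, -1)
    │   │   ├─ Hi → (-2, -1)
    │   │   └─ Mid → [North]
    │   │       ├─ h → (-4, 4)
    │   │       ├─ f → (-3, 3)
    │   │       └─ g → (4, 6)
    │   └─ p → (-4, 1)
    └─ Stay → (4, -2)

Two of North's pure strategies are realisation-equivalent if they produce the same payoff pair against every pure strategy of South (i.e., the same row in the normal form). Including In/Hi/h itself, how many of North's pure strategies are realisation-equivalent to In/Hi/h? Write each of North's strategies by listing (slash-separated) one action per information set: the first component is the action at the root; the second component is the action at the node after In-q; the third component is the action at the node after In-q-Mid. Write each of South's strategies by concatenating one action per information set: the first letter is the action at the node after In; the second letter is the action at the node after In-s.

3

Row for In/Hi/h (columns sa, sd, qa, qd, pa, pd): (3,3) (1,6) (-2,-1) (-2,-1) (-4,1) (-4,1).
Under In/Hi/h, North's choice at the node after In-q-Mid can never be reached regardless of what South does, so varying those choices leaves every outcome unchanged.
Holding the reachable choices fixed and varying the unreachable one freely already gives 3 equivalent strategies.
No other strategy reproduces this row, so those 3 are the full class: In/Hi/h, In/Hi/f, In/Hi/g.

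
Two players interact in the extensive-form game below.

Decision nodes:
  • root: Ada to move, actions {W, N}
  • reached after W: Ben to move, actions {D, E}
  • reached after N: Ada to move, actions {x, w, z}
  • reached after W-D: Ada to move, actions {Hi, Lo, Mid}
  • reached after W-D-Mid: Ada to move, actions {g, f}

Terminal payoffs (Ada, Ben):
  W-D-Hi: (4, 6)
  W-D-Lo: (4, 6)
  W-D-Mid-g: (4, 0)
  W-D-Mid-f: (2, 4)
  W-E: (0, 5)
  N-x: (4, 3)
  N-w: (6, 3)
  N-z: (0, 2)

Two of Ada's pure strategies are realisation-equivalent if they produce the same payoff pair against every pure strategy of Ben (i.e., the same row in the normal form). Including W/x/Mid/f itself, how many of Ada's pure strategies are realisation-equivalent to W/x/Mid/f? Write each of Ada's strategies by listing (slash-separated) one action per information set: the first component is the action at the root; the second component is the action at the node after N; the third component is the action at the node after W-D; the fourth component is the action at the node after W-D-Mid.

Row for W/x/Mid/f (columns D, E): (2,4) (0,5).
Under W/x/Mid/f, Ada's choice at the node after N can never be reached regardless of what Ben does, so varying those choices leaves every outcome unchanged.
Holding the reachable choices fixed and varying the unreachable one freely already gives 3 equivalent strategies.
No other strategy reproduces this row, so those 3 are the full class: W/x/Mid/f, W/w/Mid/f, W/z/Mid/f.

3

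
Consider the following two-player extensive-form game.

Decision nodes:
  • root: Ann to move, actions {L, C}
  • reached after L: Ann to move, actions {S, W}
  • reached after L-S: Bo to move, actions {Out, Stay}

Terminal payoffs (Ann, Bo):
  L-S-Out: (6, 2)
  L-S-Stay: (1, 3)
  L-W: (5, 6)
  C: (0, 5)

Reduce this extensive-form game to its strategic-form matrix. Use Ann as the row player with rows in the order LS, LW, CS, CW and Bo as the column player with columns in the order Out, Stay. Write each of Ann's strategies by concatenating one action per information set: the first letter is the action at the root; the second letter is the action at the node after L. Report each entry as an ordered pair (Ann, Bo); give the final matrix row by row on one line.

          Out     Stay
  LS    (6,2)    (1,3)
  LW    (5,6)    (5,6)
  CS    (0,5)    (0,5)
  CW    (0,5)    (0,5)

LS: (6,2) (1,3) | LW: (5,6) (5,6) | CS: (0,5) (0,5) | CW: (0,5) (0,5)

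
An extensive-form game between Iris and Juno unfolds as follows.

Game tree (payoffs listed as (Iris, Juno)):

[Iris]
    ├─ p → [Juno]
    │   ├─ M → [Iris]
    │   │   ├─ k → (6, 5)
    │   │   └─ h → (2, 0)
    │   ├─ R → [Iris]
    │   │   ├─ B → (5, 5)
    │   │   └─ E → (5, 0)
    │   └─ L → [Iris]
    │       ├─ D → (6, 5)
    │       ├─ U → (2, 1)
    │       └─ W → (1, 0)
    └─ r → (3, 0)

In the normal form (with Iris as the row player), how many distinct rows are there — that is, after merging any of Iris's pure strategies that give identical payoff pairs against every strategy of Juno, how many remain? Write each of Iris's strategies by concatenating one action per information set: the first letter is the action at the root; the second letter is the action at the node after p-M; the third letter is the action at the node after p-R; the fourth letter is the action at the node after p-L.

13

Iris has 24 pure strategies: pkBD, pkBU, pkBW, pkED, pkEU, pkEW, phBD, phBU, phBW, phED, phEU, phEW, rkBD, rkBU, rkBW, rkED, rkEU, rkEW, rhBD, rhBU, rhBW, rhED, rhEU, rhEW. Columns: M, R, L.
{pkBD} → row (6,5) (5,5) (6,5)
{pkBU} → row (6,5) (5,5) (2,1)
{pkBW} → row (6,5) (5,5) (1,0)
{pkED} → row (6,5) (5,0) (6,5)
{pkEU} → row (6,5) (5,0) (2,1)
{pkEW} → row (6,5) (5,0) (1,0)
{phBD} → row (2,0) (5,5) (6,5)
{phBU} → row (2,0) (5,5) (2,1)
{phBW} → row (2,0) (5,5) (1,0)
{phED} → row (2,0) (5,0) (6,5)
{phEU} → row (2,0) (5,0) (2,1)
{phEW} → row (2,0) (5,0) (1,0)
{rkBD, rkBU, rkBW, rkED, rkEU, rkEW, rhBD, rhBU, rhBW, rhED, rhEU, rhEW} → row (3,0) (3,0) (3,0)
That's 13 distinct rows out of 24 strategies.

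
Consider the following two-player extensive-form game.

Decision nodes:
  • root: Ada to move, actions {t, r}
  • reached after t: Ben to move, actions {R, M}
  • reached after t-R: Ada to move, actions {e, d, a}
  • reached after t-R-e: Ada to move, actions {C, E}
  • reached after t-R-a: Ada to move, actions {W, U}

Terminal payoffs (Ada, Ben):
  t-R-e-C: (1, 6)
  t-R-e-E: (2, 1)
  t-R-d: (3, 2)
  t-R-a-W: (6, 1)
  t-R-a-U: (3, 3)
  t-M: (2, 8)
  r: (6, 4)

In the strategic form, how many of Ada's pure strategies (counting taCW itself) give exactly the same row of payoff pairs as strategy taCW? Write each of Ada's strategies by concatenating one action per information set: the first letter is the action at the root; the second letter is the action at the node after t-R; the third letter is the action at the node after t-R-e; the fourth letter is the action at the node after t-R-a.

2

Row for taCW (columns R, M): (6,1) (2,8).
Under taCW, Ada's choice at the node after t-R-e can never be reached regardless of what Ben does, so varying those choices leaves every outcome unchanged.
Holding the reachable choices fixed and varying the unreachable one freely already gives 2 equivalent strategies.
No other strategy reproduces this row, so those 2 are the full class: taCW, taEW.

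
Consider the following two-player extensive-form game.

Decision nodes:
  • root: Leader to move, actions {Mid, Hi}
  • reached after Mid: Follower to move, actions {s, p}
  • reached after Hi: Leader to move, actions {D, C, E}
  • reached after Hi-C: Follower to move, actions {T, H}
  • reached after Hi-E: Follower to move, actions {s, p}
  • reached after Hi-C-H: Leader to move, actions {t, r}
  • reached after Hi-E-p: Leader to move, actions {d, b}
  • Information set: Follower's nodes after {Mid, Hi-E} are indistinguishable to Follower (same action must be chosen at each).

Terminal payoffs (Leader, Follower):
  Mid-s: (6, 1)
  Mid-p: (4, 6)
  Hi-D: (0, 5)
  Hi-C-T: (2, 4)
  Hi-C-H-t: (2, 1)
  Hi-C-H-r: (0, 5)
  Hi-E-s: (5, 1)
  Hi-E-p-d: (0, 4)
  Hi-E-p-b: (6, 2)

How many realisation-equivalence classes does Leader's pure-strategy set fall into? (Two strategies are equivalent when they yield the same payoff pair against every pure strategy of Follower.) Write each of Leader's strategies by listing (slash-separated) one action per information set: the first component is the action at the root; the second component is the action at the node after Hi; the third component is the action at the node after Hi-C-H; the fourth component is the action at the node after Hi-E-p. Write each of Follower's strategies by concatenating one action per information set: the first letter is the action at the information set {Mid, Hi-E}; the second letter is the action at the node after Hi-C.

Leader has 24 pure strategies: Mid/D/t/d, Mid/D/t/b, Mid/D/r/d, Mid/D/r/b, Mid/C/t/d, Mid/C/t/b, Mid/C/r/d, Mid/C/r/b, Mid/E/t/d, Mid/E/t/b, Mid/E/r/d, Mid/E/r/b, Hi/D/t/d, Hi/D/t/b, Hi/D/r/d, Hi/D/r/b, Hi/C/t/d, Hi/C/t/b, Hi/C/r/d, Hi/C/r/b, Hi/E/t/d, Hi/E/t/b, Hi/E/r/d, Hi/E/r/b. Columns: sT, sH, pT, pH.
{Mid/D/t/d, Mid/D/t/b, Mid/D/r/d, Mid/D/r/b, Mid/C/t/d, Mid/C/t/b, Mid/C/r/d, Mid/C/r/b, Mid/E/t/d, Mid/E/t/b, Mid/E/r/d, Mid/E/r/b} → row (6,1) (6,1) (4,6) (4,6)
{Hi/D/t/d, Hi/D/t/b, Hi/D/r/d, Hi/D/r/b} → row (0,5) (0,5) (0,5) (0,5)
{Hi/C/t/d, Hi/C/t/b} → row (2,4) (2,1) (2,4) (2,1)
{Hi/C/r/d, Hi/C/r/b} → row (2,4) (0,5) (2,4) (0,5)
{Hi/E/t/d, Hi/E/r/d} → row (5,1) (5,1) (0,4) (0,4)
{Hi/E/t/b, Hi/E/r/b} → row (5,1) (5,1) (6,2) (6,2)
That's 6 distinct rows out of 24 strategies.

6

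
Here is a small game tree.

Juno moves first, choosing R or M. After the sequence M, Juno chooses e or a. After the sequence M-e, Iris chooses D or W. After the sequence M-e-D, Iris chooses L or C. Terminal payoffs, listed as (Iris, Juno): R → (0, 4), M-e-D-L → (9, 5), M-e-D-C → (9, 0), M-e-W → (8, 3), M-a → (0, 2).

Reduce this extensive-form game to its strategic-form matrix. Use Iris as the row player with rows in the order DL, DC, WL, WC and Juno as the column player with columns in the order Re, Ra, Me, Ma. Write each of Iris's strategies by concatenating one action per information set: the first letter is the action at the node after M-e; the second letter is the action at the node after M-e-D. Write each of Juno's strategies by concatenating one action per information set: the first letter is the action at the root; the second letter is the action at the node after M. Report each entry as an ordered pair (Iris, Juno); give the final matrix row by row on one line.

DL: (0,4) (0,4) (9,5) (0,2) | DC: (0,4) (0,4) (9,0) (0,2) | WL: (0,4) (0,4) (8,3) (0,2) | WC: (0,4) (0,4) (8,3) (0,2)

           Re       Ra       Me       Ma
  DL    (0,4)    (0,4)    (9,5)    (0,2)
  DC    (0,4)    (0,4)    (9,0)    (0,2)
  WL    (0,4)    (0,4)    (8,3)    (0,2)
  WC    (0,4)    (0,4)    (8,3)    (0,2)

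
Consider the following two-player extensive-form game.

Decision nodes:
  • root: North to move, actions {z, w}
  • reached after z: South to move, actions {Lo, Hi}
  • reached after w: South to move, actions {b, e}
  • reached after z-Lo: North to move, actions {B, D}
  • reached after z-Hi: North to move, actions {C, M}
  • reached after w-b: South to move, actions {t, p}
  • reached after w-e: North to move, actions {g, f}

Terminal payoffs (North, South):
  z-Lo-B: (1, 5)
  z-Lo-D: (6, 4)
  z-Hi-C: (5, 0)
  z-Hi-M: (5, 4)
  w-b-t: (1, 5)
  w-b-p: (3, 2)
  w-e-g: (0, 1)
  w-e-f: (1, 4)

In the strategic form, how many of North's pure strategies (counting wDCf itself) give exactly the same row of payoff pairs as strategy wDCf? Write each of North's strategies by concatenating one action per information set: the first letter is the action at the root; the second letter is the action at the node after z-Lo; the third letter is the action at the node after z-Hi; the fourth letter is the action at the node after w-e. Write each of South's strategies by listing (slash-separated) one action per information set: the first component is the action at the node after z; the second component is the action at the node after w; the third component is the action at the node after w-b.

Row for wDCf (columns Lo/b/t, Lo/b/p, Lo/e/t, Lo/e/p, Hi/b/t, Hi/b/p, Hi/e/t, Hi/e/p): (1,5) (3,2) (1,4) (1,4) (1,5) (3,2) (1,4) (1,4).
Under wDCf, North's choice at the node after z-Lo and at the node after z-Hi can never be reached regardless of what South does, so varying those choices leaves every outcome unchanged.
Holding the reachable choices fixed and varying the unreachable ones freely already gives 2 × 2 = 4 equivalent strategies.
No other strategy reproduces this row, so those 4 are the full class: wBCf, wBMf, wDCf, wDMf.

4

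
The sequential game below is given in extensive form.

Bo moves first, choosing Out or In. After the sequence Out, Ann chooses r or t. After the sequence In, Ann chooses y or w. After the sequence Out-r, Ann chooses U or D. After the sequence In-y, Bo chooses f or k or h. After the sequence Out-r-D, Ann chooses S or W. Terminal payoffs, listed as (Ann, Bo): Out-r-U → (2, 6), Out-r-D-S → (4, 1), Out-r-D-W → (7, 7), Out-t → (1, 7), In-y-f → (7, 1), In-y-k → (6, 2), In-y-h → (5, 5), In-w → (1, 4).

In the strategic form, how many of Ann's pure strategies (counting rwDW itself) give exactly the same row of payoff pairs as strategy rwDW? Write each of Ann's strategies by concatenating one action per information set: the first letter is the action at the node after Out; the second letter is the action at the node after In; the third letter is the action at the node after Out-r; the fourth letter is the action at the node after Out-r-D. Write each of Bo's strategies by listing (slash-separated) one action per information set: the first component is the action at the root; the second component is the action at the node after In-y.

1

Row for rwDW (columns Out/f, Out/k, Out/h, In/f, In/k, In/h): (7,7) (7,7) (7,7) (1,4) (1,4) (1,4).
Every one of Ann's information sets is on the play path for some reply by Bo when Ann follows rwDW.
Changing the action at any of them therefore changes at least one column, so only rwDW itself gives this row.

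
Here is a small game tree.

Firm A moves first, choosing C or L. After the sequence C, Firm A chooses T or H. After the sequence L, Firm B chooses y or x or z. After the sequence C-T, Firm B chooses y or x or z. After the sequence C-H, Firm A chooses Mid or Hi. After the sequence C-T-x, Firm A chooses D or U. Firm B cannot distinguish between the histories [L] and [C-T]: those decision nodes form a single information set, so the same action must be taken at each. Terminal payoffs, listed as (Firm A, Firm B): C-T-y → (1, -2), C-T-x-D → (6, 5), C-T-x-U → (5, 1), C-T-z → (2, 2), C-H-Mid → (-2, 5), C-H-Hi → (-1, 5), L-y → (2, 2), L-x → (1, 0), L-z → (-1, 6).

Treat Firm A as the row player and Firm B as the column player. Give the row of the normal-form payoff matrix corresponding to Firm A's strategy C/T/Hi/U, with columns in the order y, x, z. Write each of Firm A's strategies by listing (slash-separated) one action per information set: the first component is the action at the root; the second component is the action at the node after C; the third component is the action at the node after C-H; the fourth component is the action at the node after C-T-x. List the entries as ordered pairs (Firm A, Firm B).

(1,-2) (5,1) (2,2)

vs y: Firm A plays C → Firm A plays T at [C] → Firm B plays y at [C-T] → (1, -2)
vs x: Firm A plays C → Firm A plays T at [C] → Firm B plays x at [C-T] → Firm A plays U at [C-T-x] → (5, 1)
vs z: Firm A plays C → Firm A plays T at [C] → Firm B plays z at [C-T] → (2, 2)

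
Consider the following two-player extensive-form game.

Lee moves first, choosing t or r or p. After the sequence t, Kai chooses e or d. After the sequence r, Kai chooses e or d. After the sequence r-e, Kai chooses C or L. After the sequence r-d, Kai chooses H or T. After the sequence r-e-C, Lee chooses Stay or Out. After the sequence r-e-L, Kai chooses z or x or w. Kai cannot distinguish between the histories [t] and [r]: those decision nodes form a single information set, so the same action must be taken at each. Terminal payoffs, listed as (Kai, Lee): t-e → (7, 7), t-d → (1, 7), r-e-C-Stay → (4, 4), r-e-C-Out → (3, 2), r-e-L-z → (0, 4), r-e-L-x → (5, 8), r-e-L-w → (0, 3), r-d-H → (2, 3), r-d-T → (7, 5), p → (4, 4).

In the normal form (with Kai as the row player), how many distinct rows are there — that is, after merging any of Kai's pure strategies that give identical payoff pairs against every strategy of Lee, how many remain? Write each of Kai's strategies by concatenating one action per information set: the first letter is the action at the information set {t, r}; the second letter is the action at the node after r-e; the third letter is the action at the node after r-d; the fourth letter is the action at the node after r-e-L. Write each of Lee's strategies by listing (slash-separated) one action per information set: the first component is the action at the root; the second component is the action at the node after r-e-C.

Kai has 24 pure strategies: eCHz, eCHx, eCHw, eCTz, eCTx, eCTw, eLHz, eLHx, eLHw, eLTz, eLTx, eLTw, dCHz, dCHx, dCHw, dCTz, dCTx, dCTw, dLHz, dLHx, dLHw, dLTz, dLTx, dLTw. Columns: t/Stay, t/Out, r/Stay, r/Out, p/Stay, p/Out.
{eCHz, eCHx, eCHw, eCTz, eCTx, eCTw} → row (7,7) (7,7) (4,4) (3,2) (4,4) (4,4)
{eLHz, eLTz} → row (7,7) (7,7) (0,4) (0,4) (4,4) (4,4)
{eLHx, eLTx} → row (7,7) (7,7) (5,8) (5,8) (4,4) (4,4)
{eLHw, eLTw} → row (7,7) (7,7) (0,3) (0,3) (4,4) (4,4)
{dCHz, dCHx, dCHw, dLHz, dLHx, dLHw} → row (1,7) (1,7) (2,3) (2,3) (4,4) (4,4)
{dCTz, dCTx, dCTw, dLTz, dLTx, dLTw} → row (1,7) (1,7) (7,5) (7,5) (4,4) (4,4)
That's 6 distinct rows out of 24 strategies.

6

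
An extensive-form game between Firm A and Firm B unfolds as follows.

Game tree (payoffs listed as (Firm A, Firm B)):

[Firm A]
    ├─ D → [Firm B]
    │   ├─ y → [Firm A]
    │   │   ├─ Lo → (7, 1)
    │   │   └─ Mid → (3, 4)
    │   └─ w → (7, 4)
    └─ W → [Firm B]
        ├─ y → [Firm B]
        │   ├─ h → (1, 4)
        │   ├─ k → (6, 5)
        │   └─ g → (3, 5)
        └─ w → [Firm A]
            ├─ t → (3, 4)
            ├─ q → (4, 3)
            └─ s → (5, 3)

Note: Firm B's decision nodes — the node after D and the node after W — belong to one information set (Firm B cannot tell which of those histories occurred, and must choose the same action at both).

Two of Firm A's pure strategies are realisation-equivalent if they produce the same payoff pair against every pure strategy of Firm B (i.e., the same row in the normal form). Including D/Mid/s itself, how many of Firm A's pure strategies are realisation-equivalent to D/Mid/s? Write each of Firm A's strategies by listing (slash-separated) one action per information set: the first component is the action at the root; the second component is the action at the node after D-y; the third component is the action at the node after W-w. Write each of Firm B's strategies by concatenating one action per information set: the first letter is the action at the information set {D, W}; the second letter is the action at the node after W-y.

3

Row for D/Mid/s (columns yh, yk, yg, wh, wk, wg): (3,4) (3,4) (3,4) (7,4) (7,4) (7,4).
Under D/Mid/s, Firm A's choice at the node after W-w can never be reached regardless of what Firm B does, so varying those choices leaves every outcome unchanged.
Holding the reachable choices fixed and varying the unreachable one freely already gives 3 equivalent strategies.
No other strategy reproduces this row, so those 3 are the full class: D/Mid/t, D/Mid/q, D/Mid/s.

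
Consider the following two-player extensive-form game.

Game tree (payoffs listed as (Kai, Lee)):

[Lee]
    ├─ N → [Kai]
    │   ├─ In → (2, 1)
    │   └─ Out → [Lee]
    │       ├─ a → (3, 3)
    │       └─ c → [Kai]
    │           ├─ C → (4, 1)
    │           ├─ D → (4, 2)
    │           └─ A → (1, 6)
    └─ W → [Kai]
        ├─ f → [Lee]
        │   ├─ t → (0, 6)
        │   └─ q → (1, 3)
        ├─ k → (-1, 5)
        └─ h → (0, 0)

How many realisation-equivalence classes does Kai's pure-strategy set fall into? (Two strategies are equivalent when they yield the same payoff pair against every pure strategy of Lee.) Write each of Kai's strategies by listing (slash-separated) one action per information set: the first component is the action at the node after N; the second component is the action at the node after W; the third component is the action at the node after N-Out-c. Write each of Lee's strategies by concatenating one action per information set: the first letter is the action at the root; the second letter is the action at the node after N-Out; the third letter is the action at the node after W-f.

Kai has 18 pure strategies: In/f/C, In/f/D, In/f/A, In/k/C, In/k/D, In/k/A, In/h/C, In/h/D, In/h/A, Out/f/C, Out/f/D, Out/f/A, Out/k/C, Out/k/D, Out/k/A, Out/h/C, Out/h/D, Out/h/A. Columns: Nat, Naq, Nct, Ncq, Wat, Waq, Wct, Wcq.
{In/f/C, In/f/D, In/f/A} → row (2,1) (2,1) (2,1) (2,1) (0,6) (1,3) (0,6) (1,3)
{In/k/C, In/k/D, In/k/A} → row (2,1) (2,1) (2,1) (2,1) (-1,5) (-1,5) (-1,5) (-1,5)
{In/h/C, In/h/D, In/h/A} → row (2,1) (2,1) (2,1) (2,1) (0,0) (0,0) (0,0) (0,0)
{Out/f/C} → row (3,3) (3,3) (4,1) (4,1) (0,6) (1,3) (0,6) (1,3)
{Out/f/D} → row (3,3) (3,3) (4,2) (4,2) (0,6) (1,3) (0,6) (1,3)
{Out/f/A} → row (3,3) (3,3) (1,6) (1,6) (0,6) (1,3) (0,6) (1,3)
{Out/k/C} → row (3,3) (3,3) (4,1) (4,1) (-1,5) (-1,5) (-1,5) (-1,5)
{Out/k/D} → row (3,3) (3,3) (4,2) (4,2) (-1,5) (-1,5) (-1,5) (-1,5)
{Out/k/A} → row (3,3) (3,3) (1,6) (1,6) (-1,5) (-1,5) (-1,5) (-1,5)
{Out/h/C} → row (3,3) (3,3) (4,1) (4,1) (0,0) (0,0) (0,0) (0,0)
{Out/h/D} → row (3,3) (3,3) (4,2) (4,2) (0,0) (0,0) (0,0) (0,0)
{Out/h/A} → row (3,3) (3,3) (1,6) (1,6) (0,0) (0,0) (0,0) (0,0)
That's 12 distinct rows out of 18 strategies.

12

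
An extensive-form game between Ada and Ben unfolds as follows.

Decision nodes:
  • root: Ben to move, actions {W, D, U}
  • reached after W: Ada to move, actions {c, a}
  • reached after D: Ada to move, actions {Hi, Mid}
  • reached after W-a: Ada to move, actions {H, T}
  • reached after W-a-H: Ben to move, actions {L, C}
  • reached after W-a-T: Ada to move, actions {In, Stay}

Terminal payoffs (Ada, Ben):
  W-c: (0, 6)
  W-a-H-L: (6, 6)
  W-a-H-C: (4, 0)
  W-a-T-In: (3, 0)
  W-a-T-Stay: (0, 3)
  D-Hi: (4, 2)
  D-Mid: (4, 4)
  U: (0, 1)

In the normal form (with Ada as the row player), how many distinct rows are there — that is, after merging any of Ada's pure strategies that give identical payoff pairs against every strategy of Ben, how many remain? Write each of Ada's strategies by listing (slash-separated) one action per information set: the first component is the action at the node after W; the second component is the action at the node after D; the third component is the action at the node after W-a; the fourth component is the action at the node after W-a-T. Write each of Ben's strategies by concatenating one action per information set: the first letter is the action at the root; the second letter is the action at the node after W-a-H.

8

Ada has 16 pure strategies: c/Hi/H/In, c/Hi/H/Stay, c/Hi/T/In, c/Hi/T/Stay, c/Mid/H/In, c/Mid/H/Stay, c/Mid/T/In, c/Mid/T/Stay, a/Hi/H/In, a/Hi/H/Stay, a/Hi/T/In, a/Hi/T/Stay, a/Mid/H/In, a/Mid/H/Stay, a/Mid/T/In, a/Mid/T/Stay. Columns: WL, WC, DL, DC, UL, UC.
{c/Hi/H/In, c/Hi/H/Stay, c/Hi/T/In, c/Hi/T/Stay} → row (0,6) (0,6) (4,2) (4,2) (0,1) (0,1)
{c/Mid/H/In, c/Mid/H/Stay, c/Mid/T/In, c/Mid/T/Stay} → row (0,6) (0,6) (4,4) (4,4) (0,1) (0,1)
{a/Hi/H/In, a/Hi/H/Stay} → row (6,6) (4,0) (4,2) (4,2) (0,1) (0,1)
{a/Hi/T/In} → row (3,0) (3,0) (4,2) (4,2) (0,1) (0,1)
{a/Hi/T/Stay} → row (0,3) (0,3) (4,2) (4,2) (0,1) (0,1)
{a/Mid/H/In, a/Mid/H/Stay} → row (6,6) (4,0) (4,4) (4,4) (0,1) (0,1)
{a/Mid/T/In} → row (3,0) (3,0) (4,4) (4,4) (0,1) (0,1)
{a/Mid/T/Stay} → row (0,3) (0,3) (4,4) (4,4) (0,1) (0,1)
That's 8 distinct rows out of 16 strategies.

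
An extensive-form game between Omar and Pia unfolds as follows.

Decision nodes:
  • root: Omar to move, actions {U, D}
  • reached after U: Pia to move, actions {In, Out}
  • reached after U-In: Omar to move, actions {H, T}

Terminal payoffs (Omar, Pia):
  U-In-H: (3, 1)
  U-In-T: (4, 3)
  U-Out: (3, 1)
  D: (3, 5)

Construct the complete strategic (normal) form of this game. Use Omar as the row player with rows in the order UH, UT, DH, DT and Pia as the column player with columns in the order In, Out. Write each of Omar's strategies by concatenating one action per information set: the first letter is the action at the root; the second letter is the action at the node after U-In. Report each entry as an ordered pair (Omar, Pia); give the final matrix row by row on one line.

UH: (3,1) (3,1) | UT: (4,3) (3,1) | DH: (3,5) (3,5) | DT: (3,5) (3,5)

Row UH: In→(3,1), Out→(3,1)
Row UT: In→(4,3), Out→(3,1)
Row DH: In→(3,5), Out→(3,5)
Row DT: In→(3,5), Out→(3,5)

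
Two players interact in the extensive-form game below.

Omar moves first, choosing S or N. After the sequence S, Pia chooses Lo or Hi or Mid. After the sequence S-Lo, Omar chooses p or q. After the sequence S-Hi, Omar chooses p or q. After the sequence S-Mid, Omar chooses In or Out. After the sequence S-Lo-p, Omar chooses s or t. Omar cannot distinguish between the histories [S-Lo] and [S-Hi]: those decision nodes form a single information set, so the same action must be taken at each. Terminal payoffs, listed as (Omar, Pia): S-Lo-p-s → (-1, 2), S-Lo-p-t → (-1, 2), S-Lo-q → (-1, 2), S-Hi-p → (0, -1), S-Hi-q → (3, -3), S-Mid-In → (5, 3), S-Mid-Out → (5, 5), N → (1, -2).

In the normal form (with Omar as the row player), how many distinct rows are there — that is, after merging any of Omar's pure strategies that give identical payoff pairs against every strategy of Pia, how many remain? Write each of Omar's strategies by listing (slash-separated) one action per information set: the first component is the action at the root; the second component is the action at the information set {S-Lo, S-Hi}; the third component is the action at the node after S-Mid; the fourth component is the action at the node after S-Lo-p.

Omar has 16 pure strategies: S/p/In/s, S/p/In/t, S/p/Out/s, S/p/Out/t, S/q/In/s, S/q/In/t, S/q/Out/s, S/q/Out/t, N/p/In/s, N/p/In/t, N/p/Out/s, N/p/Out/t, N/q/In/s, N/q/In/t, N/q/Out/s, N/q/Out/t. Columns: Lo, Hi, Mid.
{S/p/In/s, S/p/In/t} → row (-1,2) (0,-1) (5,3)
{S/p/Out/s, S/p/Out/t} → row (-1,2) (0,-1) (5,5)
{S/q/In/s, S/q/In/t} → row (-1,2) (3,-3) (5,3)
{S/q/Out/s, S/q/Out/t} → row (-1,2) (3,-3) (5,5)
{N/p/In/s, N/p/In/t, N/p/Out/s, N/p/Out/t, N/q/In/s, N/q/In/t, N/q/Out/s, N/q/Out/t} → row (1,-2) (1,-2) (1,-2)
That's 5 distinct rows out of 16 strategies.

5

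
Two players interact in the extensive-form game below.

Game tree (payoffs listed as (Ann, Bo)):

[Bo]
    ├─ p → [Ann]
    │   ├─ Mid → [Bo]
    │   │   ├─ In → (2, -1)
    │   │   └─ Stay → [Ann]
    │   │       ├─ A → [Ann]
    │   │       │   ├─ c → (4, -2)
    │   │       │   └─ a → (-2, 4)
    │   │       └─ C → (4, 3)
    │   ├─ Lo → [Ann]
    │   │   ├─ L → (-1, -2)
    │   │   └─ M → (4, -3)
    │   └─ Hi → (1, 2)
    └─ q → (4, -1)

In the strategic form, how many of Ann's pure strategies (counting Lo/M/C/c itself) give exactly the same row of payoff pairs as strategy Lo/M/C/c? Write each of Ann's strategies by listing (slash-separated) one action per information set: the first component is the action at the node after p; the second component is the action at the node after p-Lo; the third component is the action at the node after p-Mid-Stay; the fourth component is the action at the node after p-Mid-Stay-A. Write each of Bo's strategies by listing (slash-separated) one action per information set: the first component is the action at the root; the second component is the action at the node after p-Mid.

4

Row for Lo/M/C/c (columns p/In, p/Stay, q/In, q/Stay): (4,-3) (4,-3) (4,-1) (4,-1).
Under Lo/M/C/c, Ann's choice at the node after p-Mid-Stay and at the node after p-Mid-Stay-A can never be reached regardless of what Bo does, so varying those choices leaves every outcome unchanged.
Holding the reachable choices fixed and varying the unreachable ones freely already gives 2 × 2 = 4 equivalent strategies.
No other strategy reproduces this row, so those 4 are the full class: Lo/M/A/c, Lo/M/A/a, Lo/M/C/c, Lo/M/C/a.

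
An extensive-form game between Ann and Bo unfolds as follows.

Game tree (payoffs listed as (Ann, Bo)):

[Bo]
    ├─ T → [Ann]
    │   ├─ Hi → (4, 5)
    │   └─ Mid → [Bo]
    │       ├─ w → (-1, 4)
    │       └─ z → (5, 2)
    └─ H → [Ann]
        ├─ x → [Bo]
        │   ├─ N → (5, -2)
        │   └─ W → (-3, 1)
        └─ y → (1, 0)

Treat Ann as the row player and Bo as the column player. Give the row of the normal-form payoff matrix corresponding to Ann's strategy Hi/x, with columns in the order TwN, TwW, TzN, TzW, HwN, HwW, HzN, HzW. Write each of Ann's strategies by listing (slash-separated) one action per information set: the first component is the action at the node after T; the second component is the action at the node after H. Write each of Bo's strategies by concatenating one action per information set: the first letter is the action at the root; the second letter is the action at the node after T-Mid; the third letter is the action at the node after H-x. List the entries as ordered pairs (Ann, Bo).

(4,5) (4,5) (4,5) (4,5) (5,-2) (-3,1) (5,-2) (-3,1)

vs TwN: Bo plays T → Ann plays Hi at [T] → (4, 5)
vs TwW: Bo plays T → Ann plays Hi at [T] → (4, 5)
vs TzN: Bo plays T → Ann plays Hi at [T] → (4, 5)
vs TzW: Bo plays T → Ann plays Hi at [T] → (4, 5)
vs HwN: Bo plays H → Ann plays x at [H] → Bo plays N at [H-x] → (5, -2)
vs HwW: Bo plays H → Ann plays x at [H] → Bo plays W at [H-x] → (-3, 1)
vs HzN: Bo plays H → Ann plays x at [H] → Bo plays N at [H-x] → (5, -2)
vs HzW: Bo plays H → Ann plays x at [H] → Bo plays W at [H-x] → (-3, 1)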